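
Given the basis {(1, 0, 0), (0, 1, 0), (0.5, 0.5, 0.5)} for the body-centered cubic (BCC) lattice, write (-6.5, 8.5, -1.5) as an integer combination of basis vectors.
-5b₁ + 10b₂ - 3b₃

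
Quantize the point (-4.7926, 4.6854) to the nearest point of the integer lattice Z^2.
(-5, 5)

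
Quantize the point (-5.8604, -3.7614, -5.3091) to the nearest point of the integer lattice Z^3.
(-6, -4, -5)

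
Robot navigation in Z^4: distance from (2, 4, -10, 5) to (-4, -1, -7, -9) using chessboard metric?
14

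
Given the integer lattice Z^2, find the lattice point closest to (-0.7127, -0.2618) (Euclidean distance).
(-1, 0)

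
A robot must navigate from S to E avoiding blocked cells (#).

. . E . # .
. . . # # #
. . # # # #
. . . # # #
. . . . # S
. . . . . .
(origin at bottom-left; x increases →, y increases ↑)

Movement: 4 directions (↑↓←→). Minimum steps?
11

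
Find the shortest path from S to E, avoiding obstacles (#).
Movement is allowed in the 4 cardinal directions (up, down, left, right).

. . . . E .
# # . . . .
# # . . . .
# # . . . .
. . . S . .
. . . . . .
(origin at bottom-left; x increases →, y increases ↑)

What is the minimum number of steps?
5
(one shortest path: (3, 1) → (4, 1) → (4, 2) → (4, 3) → (4, 4) → (4, 5))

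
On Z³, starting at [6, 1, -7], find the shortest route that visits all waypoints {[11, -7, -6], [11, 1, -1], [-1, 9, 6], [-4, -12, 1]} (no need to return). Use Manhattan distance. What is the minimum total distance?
80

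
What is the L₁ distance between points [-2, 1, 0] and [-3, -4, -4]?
10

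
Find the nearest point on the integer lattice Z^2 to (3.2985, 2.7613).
(3, 3)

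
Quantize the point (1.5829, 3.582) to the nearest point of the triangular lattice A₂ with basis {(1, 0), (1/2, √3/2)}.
(2, 3.464)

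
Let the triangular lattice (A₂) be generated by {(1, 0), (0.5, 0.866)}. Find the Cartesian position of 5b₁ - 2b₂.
(4, -1.732)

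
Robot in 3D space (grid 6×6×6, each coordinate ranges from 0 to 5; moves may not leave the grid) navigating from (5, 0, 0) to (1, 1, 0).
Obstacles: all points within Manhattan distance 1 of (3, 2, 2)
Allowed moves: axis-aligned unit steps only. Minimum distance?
5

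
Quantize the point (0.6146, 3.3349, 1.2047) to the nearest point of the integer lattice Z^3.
(1, 3, 1)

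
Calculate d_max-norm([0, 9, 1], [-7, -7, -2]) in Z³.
16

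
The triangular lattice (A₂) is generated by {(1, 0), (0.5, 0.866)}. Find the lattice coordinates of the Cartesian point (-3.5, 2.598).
-5b₁ + 3b₂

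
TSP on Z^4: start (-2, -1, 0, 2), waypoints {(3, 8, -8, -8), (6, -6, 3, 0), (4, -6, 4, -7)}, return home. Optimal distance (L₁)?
88
(one optimal route: (-2, -1, 0, 2) → (3, 8, -8, -8) → (4, -6, 4, -7) → (6, -6, 3, 0) → (-2, -1, 0, 2))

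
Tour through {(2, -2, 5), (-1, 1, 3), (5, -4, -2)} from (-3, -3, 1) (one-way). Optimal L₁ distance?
28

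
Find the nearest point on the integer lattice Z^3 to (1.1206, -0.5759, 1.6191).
(1, -1, 2)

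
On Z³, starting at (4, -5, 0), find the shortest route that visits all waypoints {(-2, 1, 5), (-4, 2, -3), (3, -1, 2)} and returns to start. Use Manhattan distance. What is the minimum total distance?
46
(one optimal route: (4, -5, 0) → (-4, 2, -3) → (-2, 1, 5) → (3, -1, 2) → (4, -5, 0))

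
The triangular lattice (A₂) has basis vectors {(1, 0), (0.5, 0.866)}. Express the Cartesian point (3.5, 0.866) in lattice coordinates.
3b₁ + b₂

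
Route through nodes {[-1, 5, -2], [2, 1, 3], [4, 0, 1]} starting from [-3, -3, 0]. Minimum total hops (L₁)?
28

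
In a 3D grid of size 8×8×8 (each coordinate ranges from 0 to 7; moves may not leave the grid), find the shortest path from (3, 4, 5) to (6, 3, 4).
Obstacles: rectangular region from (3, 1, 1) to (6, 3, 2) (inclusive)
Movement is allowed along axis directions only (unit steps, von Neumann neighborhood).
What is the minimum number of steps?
5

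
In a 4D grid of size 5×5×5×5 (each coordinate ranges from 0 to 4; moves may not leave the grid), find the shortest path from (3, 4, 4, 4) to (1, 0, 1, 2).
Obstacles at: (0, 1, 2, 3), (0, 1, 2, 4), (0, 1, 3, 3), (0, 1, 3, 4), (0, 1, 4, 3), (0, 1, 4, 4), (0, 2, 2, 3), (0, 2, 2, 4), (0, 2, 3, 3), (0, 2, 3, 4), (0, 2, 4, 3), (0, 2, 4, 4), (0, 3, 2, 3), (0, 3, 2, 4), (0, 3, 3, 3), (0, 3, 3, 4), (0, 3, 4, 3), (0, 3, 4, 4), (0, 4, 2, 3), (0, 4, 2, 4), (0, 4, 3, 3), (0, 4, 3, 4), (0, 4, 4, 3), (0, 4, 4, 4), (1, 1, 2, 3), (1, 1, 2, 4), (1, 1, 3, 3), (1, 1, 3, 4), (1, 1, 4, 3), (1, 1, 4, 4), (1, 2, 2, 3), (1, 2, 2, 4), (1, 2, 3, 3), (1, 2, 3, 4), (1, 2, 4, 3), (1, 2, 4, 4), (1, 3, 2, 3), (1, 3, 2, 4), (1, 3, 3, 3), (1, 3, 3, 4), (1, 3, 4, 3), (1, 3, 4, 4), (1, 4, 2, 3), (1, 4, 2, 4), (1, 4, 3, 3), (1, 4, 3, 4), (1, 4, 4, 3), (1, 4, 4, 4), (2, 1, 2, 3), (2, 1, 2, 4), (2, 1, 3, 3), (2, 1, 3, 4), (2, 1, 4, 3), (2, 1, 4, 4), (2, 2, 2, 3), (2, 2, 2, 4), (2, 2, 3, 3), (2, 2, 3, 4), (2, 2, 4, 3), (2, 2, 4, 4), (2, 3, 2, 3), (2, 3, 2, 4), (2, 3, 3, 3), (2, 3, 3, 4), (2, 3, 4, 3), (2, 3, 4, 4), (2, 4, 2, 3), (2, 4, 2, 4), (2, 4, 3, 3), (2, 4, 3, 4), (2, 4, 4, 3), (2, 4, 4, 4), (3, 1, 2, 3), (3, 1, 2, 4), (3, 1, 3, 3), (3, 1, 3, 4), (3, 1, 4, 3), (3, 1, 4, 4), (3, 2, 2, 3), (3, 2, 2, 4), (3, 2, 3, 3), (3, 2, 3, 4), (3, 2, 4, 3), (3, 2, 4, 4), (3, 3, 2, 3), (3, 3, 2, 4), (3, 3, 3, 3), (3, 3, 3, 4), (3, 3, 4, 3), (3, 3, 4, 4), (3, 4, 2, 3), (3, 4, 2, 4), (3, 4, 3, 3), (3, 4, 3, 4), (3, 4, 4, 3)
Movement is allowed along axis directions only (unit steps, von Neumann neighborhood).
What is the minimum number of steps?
13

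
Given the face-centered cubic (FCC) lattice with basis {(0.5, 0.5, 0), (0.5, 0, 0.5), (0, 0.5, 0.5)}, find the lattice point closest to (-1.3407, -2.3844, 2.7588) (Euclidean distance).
(-1.5, -2.5, 3)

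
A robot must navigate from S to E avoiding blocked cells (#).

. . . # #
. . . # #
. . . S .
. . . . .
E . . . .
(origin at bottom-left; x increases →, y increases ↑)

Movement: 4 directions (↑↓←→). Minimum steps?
5
(one shortest path: (3, 2) → (2, 2) → (1, 2) → (0, 2) → (0, 1) → (0, 0))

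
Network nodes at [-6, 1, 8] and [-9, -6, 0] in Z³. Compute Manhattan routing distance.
18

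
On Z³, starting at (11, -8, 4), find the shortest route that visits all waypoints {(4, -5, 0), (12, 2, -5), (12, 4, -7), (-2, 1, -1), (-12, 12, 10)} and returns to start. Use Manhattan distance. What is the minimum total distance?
132
(one optimal route: (11, -8, 4) → (4, -5, 0) → (-2, 1, -1) → (-12, 12, 10) → (12, 4, -7) → (12, 2, -5) → (11, -8, 4))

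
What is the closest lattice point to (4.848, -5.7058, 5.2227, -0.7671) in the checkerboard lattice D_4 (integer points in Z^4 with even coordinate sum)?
(5, -5, 5, -1)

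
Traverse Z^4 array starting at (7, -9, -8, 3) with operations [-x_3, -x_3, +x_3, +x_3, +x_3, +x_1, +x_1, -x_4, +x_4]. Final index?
(9, -9, -7, 3)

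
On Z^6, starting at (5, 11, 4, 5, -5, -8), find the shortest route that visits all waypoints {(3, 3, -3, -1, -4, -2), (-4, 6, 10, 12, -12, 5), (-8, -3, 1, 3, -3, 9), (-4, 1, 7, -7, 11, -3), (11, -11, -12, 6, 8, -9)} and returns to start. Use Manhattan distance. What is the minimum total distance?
296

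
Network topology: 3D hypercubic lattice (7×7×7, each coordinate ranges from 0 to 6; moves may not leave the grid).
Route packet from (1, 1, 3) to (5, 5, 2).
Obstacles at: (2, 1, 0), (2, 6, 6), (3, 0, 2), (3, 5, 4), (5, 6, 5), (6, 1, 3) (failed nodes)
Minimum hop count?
9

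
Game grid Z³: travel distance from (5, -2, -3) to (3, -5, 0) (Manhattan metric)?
8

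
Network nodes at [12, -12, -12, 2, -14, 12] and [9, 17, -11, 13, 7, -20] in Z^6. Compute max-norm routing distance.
32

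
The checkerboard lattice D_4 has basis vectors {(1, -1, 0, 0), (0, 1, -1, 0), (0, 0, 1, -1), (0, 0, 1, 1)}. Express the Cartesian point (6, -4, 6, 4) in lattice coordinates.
6b₁ + 2b₂ + 2b₃ + 6b₄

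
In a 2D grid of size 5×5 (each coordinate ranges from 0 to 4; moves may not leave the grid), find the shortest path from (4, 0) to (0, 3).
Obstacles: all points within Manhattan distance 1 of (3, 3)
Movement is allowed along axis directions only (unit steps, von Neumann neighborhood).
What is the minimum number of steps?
7
(one shortest path: (4, 0) → (3, 0) → (2, 0) → (1, 0) → (0, 0) → (0, 1) → (0, 2) → (0, 3))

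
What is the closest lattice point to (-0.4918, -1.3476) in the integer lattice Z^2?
(0, -1)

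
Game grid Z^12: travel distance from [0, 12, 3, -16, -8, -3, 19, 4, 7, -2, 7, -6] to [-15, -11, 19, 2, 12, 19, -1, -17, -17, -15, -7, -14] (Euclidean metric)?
63.7495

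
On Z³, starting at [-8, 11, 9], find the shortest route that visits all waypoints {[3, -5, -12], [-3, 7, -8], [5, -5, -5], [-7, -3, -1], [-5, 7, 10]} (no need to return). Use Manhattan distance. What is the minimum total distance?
76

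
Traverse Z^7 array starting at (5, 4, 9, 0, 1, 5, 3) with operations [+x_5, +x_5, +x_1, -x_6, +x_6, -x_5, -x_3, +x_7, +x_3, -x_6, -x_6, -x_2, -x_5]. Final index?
(6, 3, 9, 0, 1, 3, 4)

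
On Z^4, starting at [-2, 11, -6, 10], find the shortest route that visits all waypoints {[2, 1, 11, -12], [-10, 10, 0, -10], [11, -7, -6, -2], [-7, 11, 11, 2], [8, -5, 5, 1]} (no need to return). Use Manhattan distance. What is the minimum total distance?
141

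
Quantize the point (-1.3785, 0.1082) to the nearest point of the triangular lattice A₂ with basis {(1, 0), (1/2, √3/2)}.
(-1, 0)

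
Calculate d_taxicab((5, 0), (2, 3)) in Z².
6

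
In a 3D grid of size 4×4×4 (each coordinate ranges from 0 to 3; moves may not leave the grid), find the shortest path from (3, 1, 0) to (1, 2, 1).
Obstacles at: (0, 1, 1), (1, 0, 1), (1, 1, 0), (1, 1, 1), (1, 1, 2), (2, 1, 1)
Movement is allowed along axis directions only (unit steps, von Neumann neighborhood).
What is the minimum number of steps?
4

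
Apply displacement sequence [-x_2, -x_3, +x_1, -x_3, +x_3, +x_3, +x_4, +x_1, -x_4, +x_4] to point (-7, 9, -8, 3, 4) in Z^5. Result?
(-5, 8, -8, 4, 4)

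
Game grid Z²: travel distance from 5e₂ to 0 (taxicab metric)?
5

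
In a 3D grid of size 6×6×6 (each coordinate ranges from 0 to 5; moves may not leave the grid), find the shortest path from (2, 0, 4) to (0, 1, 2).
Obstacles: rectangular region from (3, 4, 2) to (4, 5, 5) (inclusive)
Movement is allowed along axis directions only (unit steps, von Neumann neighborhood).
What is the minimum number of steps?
5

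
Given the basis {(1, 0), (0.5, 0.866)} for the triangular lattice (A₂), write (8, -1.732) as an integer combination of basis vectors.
9b₁ - 2b₂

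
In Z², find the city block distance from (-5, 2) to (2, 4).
9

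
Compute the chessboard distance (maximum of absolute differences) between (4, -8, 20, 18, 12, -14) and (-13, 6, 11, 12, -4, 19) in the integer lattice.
33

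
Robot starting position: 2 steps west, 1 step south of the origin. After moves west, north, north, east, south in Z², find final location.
(-2, 0)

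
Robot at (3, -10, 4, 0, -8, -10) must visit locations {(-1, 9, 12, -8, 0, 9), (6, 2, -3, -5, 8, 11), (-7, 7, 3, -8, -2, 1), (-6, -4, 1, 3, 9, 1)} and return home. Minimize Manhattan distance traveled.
212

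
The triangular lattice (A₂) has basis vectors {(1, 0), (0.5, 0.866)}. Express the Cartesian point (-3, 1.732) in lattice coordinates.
-4b₁ + 2b₂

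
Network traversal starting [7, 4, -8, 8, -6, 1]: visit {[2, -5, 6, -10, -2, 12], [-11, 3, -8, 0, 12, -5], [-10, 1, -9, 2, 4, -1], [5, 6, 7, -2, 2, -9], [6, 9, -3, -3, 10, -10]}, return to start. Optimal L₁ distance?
228
(one optimal route: (7, 4, -8, 8, -6, 1) → (2, -5, 6, -10, -2, 12) → (5, 6, 7, -2, 2, -9) → (6, 9, -3, -3, 10, -10) → (-11, 3, -8, 0, 12, -5) → (-10, 1, -9, 2, 4, -1) → (7, 4, -8, 8, -6, 1))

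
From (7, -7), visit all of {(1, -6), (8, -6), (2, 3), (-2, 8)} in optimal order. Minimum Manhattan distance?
28
(one optimal route: (7, -7) → (8, -6) → (1, -6) → (2, 3) → (-2, 8))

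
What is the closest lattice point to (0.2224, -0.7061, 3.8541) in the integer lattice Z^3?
(0, -1, 4)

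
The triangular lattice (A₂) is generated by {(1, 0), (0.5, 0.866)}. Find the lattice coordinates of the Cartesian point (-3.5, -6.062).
-7b₂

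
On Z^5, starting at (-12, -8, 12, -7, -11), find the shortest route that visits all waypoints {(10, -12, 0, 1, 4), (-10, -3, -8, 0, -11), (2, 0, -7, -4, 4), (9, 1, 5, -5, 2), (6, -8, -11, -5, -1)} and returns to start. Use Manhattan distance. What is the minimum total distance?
200
(one optimal route: (-12, -8, 12, -7, -11) → (-10, -3, -8, 0, -11) → (2, 0, -7, -4, 4) → (6, -8, -11, -5, -1) → (10, -12, 0, 1, 4) → (9, 1, 5, -5, 2) → (-12, -8, 12, -7, -11))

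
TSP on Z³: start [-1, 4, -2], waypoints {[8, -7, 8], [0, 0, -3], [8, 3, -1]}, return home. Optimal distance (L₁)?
62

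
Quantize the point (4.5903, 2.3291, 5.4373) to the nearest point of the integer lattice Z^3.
(5, 2, 5)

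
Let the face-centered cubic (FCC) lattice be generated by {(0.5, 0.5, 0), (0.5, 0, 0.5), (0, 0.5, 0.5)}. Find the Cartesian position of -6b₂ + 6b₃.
(-3, 3, 0)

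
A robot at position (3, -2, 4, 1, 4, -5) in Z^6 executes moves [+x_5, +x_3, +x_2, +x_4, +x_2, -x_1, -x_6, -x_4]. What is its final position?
(2, 0, 5, 1, 5, -6)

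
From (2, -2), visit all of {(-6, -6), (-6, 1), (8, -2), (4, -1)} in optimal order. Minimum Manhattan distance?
30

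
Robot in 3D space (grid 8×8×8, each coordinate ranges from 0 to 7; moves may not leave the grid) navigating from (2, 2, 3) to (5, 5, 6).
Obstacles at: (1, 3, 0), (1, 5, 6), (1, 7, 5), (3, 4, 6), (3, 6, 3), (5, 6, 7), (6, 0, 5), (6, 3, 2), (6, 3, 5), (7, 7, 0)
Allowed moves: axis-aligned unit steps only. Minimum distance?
9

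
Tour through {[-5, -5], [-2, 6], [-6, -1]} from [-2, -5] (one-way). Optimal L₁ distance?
19
(one optimal route: (-2, -5) → (-5, -5) → (-6, -1) → (-2, 6))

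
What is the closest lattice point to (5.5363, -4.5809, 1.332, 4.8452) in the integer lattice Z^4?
(6, -5, 1, 5)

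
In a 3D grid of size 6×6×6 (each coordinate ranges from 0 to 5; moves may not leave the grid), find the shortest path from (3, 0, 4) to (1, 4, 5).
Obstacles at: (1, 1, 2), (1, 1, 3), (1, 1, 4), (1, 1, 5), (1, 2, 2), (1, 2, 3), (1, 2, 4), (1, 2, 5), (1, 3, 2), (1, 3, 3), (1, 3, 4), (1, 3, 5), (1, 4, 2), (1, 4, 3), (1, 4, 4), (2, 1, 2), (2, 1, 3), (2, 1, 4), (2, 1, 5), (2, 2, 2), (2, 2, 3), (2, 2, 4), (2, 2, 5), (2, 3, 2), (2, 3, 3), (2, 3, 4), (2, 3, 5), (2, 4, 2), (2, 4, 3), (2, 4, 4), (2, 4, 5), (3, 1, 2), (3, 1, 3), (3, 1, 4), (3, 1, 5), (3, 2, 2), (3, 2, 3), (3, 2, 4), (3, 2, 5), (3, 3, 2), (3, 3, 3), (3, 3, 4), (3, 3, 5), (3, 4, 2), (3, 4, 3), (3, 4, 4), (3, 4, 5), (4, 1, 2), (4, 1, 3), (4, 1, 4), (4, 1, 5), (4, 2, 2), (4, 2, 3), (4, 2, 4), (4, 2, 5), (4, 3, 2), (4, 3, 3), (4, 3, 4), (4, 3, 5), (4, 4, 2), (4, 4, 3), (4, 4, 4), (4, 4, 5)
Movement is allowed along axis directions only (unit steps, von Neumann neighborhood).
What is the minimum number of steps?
9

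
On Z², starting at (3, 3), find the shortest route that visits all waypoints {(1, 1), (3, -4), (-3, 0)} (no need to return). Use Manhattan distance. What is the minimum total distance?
19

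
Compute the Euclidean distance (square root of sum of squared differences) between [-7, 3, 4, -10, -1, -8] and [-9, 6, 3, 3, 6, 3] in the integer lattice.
18.7883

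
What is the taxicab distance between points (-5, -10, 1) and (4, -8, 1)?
11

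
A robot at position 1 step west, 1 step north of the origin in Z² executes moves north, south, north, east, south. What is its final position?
(0, 1)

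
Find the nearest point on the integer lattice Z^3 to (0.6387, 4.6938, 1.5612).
(1, 5, 2)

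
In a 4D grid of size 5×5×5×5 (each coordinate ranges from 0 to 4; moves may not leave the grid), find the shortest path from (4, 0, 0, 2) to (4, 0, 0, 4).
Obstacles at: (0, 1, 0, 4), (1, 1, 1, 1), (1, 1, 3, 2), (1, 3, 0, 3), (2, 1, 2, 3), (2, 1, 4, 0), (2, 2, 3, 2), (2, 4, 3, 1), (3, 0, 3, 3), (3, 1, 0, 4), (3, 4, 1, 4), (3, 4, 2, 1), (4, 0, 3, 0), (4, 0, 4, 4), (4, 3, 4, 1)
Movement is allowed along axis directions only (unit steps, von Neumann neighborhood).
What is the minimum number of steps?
2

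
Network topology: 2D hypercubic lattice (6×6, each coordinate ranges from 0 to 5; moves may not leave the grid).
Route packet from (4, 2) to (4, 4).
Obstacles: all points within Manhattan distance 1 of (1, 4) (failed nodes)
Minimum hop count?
2
(one shortest path: (4, 2) → (4, 3) → (4, 4))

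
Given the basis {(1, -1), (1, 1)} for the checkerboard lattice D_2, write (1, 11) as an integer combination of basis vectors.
-5b₁ + 6b₂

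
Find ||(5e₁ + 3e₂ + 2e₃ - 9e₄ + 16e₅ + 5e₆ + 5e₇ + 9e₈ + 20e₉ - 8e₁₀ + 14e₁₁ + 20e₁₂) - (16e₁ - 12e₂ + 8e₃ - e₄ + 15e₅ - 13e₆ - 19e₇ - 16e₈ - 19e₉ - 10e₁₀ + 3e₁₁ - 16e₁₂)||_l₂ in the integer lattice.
70.0999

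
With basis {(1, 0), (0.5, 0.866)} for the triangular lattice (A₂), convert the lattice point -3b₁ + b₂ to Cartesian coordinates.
(-2.5, 0.866)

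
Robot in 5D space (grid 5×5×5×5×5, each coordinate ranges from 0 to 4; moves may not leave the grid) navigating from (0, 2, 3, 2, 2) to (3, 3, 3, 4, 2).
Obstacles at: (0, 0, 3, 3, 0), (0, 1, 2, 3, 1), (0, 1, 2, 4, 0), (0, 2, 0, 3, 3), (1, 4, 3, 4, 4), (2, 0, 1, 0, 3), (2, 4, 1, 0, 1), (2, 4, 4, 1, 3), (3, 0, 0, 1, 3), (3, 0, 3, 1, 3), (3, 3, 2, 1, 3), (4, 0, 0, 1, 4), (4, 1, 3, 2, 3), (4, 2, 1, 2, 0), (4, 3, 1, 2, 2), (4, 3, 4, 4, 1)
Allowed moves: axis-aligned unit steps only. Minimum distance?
6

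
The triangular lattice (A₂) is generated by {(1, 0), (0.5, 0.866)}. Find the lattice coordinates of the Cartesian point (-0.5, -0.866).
-b₂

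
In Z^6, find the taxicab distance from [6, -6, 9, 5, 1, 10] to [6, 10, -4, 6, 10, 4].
45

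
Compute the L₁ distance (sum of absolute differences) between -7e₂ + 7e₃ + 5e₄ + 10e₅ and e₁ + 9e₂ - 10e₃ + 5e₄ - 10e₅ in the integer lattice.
54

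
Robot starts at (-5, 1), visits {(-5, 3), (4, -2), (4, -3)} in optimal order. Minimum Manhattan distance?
17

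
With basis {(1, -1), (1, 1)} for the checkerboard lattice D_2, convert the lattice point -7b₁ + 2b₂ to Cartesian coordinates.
(-5, 9)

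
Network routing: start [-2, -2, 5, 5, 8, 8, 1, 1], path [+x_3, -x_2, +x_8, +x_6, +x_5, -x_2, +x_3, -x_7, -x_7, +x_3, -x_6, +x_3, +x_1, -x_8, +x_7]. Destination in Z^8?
(-1, -4, 9, 5, 9, 8, 0, 1)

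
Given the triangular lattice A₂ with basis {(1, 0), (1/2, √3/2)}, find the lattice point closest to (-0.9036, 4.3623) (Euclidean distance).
(-0.5, 4.33)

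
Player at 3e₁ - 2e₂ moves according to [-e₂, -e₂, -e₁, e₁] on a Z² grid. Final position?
(3, -4)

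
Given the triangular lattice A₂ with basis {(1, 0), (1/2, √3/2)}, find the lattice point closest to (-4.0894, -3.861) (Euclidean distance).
(-4, -3.464)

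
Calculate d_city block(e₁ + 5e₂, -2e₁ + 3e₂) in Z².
5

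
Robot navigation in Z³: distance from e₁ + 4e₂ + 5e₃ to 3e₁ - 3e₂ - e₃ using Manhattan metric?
15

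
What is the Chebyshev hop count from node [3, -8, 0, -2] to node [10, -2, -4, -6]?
7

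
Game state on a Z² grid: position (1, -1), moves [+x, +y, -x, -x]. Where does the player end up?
(0, 0)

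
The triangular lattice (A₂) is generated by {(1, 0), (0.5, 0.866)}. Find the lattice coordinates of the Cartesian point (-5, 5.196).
-8b₁ + 6b₂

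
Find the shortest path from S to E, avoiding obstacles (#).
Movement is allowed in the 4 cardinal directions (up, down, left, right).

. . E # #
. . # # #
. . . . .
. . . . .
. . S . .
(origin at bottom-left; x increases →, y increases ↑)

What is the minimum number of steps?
6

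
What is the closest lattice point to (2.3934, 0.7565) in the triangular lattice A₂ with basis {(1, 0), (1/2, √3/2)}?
(2.5, 0.866)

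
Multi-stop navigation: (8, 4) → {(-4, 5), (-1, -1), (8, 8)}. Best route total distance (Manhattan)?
28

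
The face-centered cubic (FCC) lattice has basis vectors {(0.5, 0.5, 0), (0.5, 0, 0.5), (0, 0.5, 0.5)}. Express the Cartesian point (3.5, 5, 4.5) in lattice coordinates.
4b₁ + 3b₂ + 6b₃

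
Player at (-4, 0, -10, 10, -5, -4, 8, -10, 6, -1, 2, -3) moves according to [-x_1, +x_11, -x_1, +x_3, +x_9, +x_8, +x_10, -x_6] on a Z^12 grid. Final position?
(-6, 0, -9, 10, -5, -5, 8, -9, 7, 0, 3, -3)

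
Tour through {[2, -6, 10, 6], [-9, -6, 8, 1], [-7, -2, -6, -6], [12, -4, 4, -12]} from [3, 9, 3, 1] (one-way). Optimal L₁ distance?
110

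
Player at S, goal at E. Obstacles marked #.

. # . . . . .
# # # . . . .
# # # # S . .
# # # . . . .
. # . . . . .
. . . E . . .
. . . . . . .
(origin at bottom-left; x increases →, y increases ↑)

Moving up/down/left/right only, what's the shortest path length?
4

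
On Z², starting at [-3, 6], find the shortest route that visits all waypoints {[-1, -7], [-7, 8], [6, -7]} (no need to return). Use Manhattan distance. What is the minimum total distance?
34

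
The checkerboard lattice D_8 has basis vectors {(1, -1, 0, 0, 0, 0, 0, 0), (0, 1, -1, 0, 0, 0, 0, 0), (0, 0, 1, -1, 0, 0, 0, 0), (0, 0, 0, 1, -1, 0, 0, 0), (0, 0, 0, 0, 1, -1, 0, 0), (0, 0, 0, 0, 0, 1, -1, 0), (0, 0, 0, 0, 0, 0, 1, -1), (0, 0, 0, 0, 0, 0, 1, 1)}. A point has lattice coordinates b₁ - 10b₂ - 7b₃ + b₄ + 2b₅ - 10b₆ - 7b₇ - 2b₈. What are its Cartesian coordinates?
(1, -11, 3, 8, 1, -12, 1, 5)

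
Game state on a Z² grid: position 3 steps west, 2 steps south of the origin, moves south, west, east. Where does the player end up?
(-3, -3)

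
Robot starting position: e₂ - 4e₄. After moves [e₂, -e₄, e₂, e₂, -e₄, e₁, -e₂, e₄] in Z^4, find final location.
(1, 3, 0, -5)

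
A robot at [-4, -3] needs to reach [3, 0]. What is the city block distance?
10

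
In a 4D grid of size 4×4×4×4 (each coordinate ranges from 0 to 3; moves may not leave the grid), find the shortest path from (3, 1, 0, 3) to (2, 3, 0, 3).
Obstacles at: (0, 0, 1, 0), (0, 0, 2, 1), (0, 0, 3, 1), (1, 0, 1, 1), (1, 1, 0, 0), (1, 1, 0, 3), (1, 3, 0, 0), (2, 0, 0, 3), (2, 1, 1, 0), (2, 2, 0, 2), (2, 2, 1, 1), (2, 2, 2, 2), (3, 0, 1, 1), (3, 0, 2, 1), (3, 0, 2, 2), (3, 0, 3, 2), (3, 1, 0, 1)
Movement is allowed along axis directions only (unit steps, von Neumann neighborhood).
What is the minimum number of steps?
3
(one shortest path: (3, 1, 0, 3) → (2, 1, 0, 3) → (2, 2, 0, 3) → (2, 3, 0, 3))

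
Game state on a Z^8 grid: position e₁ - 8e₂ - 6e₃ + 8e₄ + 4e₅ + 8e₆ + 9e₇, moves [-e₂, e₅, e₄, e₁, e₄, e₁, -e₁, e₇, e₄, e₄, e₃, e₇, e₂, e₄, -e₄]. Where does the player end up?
(2, -8, -5, 12, 5, 8, 11, 0)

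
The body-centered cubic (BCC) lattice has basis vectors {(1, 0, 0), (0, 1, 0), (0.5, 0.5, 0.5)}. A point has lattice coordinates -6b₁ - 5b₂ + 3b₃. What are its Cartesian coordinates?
(-4.5, -3.5, 1.5)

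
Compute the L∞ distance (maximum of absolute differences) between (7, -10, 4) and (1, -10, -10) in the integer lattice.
14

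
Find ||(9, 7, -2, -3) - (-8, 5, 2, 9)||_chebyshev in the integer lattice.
17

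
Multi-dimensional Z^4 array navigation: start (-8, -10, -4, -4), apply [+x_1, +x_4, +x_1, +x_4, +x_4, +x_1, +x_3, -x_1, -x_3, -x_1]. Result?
(-7, -10, -4, -1)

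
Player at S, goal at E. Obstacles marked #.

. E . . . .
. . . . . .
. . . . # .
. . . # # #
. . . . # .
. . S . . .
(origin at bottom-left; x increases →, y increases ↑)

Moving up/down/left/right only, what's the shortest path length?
6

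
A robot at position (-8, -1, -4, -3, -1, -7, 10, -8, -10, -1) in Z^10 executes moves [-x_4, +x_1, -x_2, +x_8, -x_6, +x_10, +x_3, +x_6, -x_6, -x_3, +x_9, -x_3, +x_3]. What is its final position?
(-7, -2, -4, -4, -1, -8, 10, -7, -9, 0)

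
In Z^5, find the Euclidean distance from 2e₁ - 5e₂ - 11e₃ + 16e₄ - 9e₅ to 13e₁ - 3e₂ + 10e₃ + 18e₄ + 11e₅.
31.1448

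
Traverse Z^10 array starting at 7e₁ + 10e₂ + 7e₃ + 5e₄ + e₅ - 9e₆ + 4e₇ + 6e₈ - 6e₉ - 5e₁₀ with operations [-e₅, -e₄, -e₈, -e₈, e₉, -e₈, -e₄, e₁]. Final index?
(8, 10, 7, 3, 0, -9, 4, 3, -5, -5)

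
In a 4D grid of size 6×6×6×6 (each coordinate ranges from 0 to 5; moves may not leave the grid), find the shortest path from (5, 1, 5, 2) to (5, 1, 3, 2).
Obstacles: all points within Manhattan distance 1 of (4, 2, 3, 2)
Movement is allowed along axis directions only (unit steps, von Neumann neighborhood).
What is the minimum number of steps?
2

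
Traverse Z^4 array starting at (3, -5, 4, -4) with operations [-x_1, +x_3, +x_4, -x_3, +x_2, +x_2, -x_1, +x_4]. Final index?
(1, -3, 4, -2)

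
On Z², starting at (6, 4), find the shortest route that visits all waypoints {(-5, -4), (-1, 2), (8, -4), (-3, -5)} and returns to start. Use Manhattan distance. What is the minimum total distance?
44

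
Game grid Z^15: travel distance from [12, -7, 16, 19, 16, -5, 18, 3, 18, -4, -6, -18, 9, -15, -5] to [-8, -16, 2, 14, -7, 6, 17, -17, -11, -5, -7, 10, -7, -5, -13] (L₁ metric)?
196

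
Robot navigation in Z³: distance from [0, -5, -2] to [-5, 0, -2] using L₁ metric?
10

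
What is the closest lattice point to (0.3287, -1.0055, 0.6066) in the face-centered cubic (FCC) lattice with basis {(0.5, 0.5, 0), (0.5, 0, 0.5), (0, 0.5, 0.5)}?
(0.5, -1, 0.5)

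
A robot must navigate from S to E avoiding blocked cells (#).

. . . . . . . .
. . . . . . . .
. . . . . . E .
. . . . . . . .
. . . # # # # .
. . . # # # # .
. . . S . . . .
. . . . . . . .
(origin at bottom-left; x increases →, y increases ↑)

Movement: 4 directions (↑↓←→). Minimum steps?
9
(one shortest path: (3, 1) → (2, 1) → (2, 2) → (2, 3) → (2, 4) → (3, 4) → (4, 4) → (5, 4) → (6, 4) → (6, 5))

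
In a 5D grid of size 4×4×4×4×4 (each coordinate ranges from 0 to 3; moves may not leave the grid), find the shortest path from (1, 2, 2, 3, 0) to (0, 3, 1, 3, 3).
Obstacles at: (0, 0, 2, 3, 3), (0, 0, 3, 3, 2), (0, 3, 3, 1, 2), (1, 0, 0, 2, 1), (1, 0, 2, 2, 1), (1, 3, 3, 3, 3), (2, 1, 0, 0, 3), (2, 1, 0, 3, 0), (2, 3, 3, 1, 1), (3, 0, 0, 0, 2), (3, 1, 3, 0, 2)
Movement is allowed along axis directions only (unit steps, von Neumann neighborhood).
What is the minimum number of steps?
6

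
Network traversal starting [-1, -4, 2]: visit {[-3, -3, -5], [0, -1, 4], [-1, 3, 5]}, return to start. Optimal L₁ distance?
40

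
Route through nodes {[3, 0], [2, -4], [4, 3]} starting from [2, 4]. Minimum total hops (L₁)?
12
(one optimal route: (2, 4) → (4, 3) → (3, 0) → (2, -4))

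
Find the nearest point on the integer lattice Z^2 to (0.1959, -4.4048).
(0, -4)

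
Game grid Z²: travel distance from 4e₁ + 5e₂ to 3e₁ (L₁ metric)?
6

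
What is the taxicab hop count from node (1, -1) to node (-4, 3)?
9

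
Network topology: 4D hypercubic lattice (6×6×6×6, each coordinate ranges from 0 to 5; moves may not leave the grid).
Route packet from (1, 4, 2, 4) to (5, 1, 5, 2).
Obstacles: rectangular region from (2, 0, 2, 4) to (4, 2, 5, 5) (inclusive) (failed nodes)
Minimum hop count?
12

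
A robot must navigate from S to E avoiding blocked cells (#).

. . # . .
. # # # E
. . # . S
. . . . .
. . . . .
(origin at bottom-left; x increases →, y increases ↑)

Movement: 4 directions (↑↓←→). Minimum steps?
1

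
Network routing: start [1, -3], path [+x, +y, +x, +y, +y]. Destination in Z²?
(3, 0)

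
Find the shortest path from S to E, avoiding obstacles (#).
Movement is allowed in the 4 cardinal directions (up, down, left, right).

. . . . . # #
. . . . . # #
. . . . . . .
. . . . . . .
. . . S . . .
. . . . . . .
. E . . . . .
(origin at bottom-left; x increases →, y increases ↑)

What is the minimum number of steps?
4
(one shortest path: (3, 2) → (2, 2) → (1, 2) → (1, 1) → (1, 0))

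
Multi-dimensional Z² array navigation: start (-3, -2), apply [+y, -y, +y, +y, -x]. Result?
(-4, 0)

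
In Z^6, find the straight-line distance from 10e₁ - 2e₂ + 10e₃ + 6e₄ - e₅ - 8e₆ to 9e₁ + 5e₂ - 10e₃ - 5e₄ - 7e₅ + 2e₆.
26.5895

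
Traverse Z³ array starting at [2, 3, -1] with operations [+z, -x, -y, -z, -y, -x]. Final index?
(0, 1, -1)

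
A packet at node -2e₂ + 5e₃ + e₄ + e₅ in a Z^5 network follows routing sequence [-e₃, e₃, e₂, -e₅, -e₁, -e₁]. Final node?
(-2, -1, 5, 1, 0)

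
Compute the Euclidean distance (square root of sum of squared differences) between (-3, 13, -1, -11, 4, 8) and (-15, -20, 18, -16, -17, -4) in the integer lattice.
46.9468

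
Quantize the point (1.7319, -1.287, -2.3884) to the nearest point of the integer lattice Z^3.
(2, -1, -2)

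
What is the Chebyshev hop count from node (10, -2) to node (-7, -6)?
17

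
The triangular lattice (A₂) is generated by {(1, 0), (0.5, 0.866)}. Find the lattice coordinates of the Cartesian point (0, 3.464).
-2b₁ + 4b₂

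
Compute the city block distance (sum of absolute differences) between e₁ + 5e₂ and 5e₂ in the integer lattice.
1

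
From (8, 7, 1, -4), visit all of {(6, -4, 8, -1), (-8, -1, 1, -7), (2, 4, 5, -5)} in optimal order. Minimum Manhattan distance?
63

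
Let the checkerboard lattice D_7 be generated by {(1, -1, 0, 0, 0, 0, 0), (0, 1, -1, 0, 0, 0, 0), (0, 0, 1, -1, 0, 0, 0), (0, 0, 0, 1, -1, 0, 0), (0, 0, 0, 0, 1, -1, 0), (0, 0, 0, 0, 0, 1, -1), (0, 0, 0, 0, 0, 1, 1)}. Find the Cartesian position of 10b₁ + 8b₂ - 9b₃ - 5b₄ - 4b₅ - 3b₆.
(10, -2, -17, 4, 1, 1, 3)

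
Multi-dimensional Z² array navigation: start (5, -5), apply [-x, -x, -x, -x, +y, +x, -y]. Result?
(2, -5)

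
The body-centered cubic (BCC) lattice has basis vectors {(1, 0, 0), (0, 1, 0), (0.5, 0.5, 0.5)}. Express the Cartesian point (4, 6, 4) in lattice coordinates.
2b₂ + 8b₃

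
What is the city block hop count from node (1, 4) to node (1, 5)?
1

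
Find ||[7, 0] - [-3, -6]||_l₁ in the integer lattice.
16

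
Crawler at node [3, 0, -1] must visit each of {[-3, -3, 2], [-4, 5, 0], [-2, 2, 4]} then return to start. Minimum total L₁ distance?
42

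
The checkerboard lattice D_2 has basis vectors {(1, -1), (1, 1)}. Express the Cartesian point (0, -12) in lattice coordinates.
6b₁ - 6b₂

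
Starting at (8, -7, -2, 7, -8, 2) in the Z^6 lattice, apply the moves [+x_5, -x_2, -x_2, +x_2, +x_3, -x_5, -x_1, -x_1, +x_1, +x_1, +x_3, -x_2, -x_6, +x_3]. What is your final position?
(8, -9, 1, 7, -8, 1)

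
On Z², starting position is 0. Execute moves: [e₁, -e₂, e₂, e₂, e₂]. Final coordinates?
(1, 2)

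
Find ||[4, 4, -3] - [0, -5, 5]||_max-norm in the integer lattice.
9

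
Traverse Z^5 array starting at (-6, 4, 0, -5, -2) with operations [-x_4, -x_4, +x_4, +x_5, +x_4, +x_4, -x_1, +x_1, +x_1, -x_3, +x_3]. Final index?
(-5, 4, 0, -4, -1)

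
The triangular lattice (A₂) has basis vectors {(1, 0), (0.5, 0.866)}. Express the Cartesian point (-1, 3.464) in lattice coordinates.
-3b₁ + 4b₂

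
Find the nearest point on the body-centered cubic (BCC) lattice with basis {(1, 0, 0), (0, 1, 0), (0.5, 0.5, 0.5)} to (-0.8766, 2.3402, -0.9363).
(-1, 2, -1)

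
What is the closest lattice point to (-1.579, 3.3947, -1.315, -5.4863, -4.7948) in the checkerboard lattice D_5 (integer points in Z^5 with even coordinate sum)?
(-2, 3, -1, -5, -5)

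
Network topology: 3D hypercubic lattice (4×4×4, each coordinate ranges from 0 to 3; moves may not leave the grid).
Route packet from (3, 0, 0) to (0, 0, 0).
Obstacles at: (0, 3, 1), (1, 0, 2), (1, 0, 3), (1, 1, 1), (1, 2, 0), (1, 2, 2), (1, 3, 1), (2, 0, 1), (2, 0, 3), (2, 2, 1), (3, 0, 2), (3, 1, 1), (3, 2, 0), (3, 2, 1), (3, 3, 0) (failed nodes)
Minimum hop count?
3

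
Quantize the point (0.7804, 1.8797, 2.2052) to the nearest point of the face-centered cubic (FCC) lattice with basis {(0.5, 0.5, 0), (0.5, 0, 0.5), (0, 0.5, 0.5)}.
(1, 2, 2)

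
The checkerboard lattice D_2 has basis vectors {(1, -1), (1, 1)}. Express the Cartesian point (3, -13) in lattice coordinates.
8b₁ - 5b₂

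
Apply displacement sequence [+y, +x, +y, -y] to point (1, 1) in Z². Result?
(2, 2)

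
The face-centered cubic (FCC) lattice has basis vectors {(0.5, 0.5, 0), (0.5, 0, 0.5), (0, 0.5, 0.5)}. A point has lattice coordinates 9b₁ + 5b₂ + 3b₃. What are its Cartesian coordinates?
(7, 6, 4)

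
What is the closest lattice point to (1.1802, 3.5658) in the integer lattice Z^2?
(1, 4)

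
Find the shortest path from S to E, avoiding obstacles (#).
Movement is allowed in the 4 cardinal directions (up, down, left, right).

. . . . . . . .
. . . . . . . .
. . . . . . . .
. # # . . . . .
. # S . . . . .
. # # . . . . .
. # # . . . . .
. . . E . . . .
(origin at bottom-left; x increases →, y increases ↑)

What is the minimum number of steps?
4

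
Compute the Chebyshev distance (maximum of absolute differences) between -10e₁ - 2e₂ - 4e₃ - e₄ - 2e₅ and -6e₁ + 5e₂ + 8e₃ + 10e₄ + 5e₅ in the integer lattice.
12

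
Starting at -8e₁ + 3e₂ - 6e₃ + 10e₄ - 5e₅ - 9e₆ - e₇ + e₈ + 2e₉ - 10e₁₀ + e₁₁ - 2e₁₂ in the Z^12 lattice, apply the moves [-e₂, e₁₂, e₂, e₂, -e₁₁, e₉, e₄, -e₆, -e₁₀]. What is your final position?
(-8, 4, -6, 11, -5, -10, -1, 1, 3, -11, 0, -1)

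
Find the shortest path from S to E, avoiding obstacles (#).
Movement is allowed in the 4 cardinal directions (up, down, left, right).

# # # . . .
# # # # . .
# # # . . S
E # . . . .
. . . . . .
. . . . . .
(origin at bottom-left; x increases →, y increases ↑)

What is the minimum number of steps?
8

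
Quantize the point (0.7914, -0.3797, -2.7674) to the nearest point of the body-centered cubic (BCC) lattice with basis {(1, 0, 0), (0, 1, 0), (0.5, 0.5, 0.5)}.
(0.5, -0.5, -2.5)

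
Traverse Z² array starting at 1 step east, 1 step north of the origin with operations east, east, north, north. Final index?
(3, 3)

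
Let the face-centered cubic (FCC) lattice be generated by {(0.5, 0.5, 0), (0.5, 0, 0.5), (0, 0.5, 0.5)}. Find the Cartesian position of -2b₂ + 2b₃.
(-1, 1, 0)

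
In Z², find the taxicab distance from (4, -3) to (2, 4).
9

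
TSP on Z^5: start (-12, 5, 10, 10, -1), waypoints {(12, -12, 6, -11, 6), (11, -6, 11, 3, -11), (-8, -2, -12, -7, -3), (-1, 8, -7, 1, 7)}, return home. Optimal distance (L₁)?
244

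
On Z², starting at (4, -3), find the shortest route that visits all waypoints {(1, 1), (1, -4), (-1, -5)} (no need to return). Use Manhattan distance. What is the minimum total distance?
15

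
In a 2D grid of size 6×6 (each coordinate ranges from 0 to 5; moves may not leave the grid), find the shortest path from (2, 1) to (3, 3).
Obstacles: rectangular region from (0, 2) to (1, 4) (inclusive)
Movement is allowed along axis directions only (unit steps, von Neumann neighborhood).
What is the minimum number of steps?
3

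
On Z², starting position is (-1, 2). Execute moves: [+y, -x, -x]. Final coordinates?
(-3, 3)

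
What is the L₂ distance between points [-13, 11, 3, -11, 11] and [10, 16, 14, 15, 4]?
37.4166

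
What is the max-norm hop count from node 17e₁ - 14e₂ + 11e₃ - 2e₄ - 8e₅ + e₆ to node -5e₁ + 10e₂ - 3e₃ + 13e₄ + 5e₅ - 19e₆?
24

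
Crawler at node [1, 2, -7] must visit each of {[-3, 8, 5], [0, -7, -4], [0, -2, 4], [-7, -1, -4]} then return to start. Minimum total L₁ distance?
76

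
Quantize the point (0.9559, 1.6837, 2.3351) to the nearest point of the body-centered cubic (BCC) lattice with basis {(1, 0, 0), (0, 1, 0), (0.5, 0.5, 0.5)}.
(1, 2, 2)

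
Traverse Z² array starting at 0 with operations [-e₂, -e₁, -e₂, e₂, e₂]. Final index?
(-1, 0)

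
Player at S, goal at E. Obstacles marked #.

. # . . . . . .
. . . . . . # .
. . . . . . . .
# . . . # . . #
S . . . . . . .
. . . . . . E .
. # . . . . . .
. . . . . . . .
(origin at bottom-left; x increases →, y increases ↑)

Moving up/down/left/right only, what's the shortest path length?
7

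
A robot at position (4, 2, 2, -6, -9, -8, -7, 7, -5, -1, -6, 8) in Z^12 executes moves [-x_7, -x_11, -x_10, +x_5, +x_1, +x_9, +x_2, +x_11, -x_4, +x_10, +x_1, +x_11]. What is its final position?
(6, 3, 2, -7, -8, -8, -8, 7, -4, -1, -5, 8)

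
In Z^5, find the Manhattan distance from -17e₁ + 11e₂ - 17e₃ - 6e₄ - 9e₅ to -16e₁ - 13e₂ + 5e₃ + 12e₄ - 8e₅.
66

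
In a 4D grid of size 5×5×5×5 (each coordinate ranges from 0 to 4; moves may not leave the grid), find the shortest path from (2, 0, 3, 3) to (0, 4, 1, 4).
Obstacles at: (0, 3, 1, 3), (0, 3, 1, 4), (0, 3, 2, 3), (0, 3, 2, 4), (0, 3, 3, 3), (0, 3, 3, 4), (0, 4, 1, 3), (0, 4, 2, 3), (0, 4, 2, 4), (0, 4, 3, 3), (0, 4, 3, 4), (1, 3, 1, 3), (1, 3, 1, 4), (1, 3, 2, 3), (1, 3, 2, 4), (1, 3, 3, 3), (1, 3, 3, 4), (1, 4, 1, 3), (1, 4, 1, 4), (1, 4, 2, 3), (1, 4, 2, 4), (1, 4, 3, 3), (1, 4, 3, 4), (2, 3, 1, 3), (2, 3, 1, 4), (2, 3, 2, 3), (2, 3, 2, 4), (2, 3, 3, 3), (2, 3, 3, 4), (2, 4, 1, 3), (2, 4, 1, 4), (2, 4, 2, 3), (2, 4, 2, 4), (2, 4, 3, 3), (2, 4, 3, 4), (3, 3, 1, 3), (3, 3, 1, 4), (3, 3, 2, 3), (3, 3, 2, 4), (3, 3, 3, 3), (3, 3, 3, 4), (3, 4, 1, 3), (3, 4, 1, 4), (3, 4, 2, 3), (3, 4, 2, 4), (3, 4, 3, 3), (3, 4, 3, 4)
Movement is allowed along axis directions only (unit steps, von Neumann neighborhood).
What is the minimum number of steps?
11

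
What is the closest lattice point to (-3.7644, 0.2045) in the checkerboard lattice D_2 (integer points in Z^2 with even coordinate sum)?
(-4, 0)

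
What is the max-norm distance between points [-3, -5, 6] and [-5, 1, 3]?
6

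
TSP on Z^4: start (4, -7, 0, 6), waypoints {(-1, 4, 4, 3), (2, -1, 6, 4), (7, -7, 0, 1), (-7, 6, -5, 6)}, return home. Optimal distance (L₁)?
88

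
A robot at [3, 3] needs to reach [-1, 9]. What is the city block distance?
10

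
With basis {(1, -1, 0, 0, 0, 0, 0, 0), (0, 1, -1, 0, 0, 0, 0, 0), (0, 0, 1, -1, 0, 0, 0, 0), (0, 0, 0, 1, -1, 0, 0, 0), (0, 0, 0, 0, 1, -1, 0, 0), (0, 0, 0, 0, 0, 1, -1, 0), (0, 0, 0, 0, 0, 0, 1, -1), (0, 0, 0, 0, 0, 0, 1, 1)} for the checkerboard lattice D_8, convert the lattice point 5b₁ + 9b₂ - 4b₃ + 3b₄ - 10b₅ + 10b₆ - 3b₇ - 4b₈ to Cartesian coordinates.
(5, 4, -13, 7, -13, 20, -17, -1)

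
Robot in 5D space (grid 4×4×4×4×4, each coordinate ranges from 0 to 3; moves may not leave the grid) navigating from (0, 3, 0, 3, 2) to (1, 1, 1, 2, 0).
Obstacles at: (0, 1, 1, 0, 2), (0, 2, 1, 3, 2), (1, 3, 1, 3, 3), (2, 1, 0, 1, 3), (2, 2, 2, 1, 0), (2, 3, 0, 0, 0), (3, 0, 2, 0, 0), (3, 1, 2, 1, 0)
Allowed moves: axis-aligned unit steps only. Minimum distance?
7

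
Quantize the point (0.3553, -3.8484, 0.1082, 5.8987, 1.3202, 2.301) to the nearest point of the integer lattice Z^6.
(0, -4, 0, 6, 1, 2)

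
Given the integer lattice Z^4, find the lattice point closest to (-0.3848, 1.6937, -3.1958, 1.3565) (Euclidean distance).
(0, 2, -3, 1)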